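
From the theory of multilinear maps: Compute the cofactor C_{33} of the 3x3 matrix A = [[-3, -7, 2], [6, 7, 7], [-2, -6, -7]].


To find cofactor C_{33}, delete row 3 and column 3.
The resulting 2x2 submatrix is: [[-3, -7], [6, 7]]
Minor M_{33} = -3*7 - -7*6
  = -21 - -42 = 21
Sign = (-1)^(3+3) = (-1)^6 = 1
Cofactor C_{33} = 1 * 21 = 21

21


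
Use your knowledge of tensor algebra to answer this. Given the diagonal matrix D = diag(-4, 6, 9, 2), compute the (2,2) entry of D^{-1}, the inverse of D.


For a diagonal matrix, the inverse has entries (D^{-1})_{ii} = 1/d_{ii}.
The diagonal entries are: d_{11} = -4, d_{22} = 6, d_{33} = 9, d_{44} = 2
We need (D^{-1})_{22} = 1/d_{22} = 1/6 = 1/6

1/6


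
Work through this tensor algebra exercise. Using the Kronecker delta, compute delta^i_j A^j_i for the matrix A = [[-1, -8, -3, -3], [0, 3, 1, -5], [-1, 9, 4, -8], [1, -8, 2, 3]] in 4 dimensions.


The contraction (trace) of a rank-2 tensor is the sum of its diagonal elements.
Diagonal entries: A[1,1] = -1, A[2,2] = 3, A[3,3] = 4, A[4,4] = 3
Tr(A) = -1 + 3 + 4 + 3 = 9

9


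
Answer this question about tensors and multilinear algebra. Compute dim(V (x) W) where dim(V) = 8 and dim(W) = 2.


The dimension of a tensor product is the product of dimensions.
dim(V) = 8, dim(W) = 2
dim(V (x) W) = 8 * 2 = 16

16


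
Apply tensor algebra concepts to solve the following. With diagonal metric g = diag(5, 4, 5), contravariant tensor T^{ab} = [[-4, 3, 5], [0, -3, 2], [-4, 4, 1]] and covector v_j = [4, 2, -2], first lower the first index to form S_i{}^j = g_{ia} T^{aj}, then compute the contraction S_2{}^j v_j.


Step 1: lower the first index. For a diagonal metric, g_{ia} T^{aj} = g_{ii} T^{ij} (no sum on i).
g_{22} = 4
S_2{}^1 = 4 * T^{21} = 4 * 0 = 0
S_2{}^2 = 4 * T^{22} = 4 * -3 = -12
S_2{}^3 = 4 * T^{23} = 4 * 2 = 8
Step 2: contract S_2{}^j with v_j.
S_2{}^1 * v_1 = 0 * 4 = 0
S_2{}^2 * v_2 = -12 * 2 = -24
S_2{}^3 * v_3 = 8 * -2 = -16
Result = 0 + -24 + -16 = -40

-40


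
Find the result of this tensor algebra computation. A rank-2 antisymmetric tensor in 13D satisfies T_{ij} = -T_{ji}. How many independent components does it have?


An antisymmetric rank-2 tensor satisfies A_{ij} = -A_{ji}, so diagonal entries are zero.
The independent components are the upper-triangular entries: C(n, 2) = n(n-1)/2.
n = 13
C(13, 2) = 13 * 12 / 2 = 156 / 2 = 78

78


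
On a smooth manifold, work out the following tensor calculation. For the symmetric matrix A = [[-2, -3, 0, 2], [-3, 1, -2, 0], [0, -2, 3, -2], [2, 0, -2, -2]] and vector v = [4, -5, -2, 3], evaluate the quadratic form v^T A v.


First compute Av:
(Av)_1 = -2*4 + -3*-5 + 0*-2 + 2*3 = 13
(Av)_2 = -3*4 + 1*-5 + -2*-2 + 0*3 = -13
(Av)_3 = 0*4 + -2*-5 + 3*-2 + -2*3 = -2
(Av)_4 = 2*4 + 0*-5 + -2*-2 + -2*3 = 6
Av = [13, -13, -2, 6]
Then v^T (Av) = 4*13 + -5*-13 + -2*-2 + 3*6
= 52 + 65 + 4 + 18 = 139

139


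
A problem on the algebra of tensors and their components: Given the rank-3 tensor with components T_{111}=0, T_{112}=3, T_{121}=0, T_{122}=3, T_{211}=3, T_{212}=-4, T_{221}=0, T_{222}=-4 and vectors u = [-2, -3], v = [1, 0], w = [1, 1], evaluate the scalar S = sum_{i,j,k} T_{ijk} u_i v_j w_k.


S = sum over i,j,k of T_{ijk} u_i v_j w_k. Expanding all 8 terms:
T_{111}*u_1*v_1*w_1 = 0*-2*1*1 = 0  (running total: 0)
T_{112}*u_1*v_1*w_2 = 3*-2*1*1 = -6  (running total: -6)
T_{121}*u_1*v_2*w_1 = 0*-2*0*1 = 0  (running total: -6)
T_{122}*u_1*v_2*w_2 = 3*-2*0*1 = 0  (running total: -6)
T_{211}*u_2*v_1*w_1 = 3*-3*1*1 = -9  (running total: -15)
T_{212}*u_2*v_1*w_2 = -4*-3*1*1 = 12  (running total: -3)
T_{221}*u_2*v_2*w_1 = 0*-3*0*1 = 0  (running total: -3)
T_{222}*u_2*v_2*w_2 = -4*-3*0*1 = 0  (running total: -3)
S = -3

-3


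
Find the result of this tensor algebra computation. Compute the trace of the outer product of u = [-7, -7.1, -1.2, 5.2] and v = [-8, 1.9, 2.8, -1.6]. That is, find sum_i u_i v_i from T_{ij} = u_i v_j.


The outer product gives T_{ij} = u_i v_j.
The trace (contraction) is Tr(T) = sum_i T_{ii} = sum_i u_i v_i.
Diagonal entries:
T_{11} = u_1 * v_1 = -7 * -8 = 56
T_{22} = u_2 * v_2 = -7.1 * 1.9 = -13.49
T_{33} = u_3 * v_3 = -1.2 * 2.8 = -3.36
T_{44} = u_4 * v_4 = 5.2 * -1.6 = -8.32
Tr(T) = 56 + -13.49 + -3.36 + -8.32 = 30.83

30.83


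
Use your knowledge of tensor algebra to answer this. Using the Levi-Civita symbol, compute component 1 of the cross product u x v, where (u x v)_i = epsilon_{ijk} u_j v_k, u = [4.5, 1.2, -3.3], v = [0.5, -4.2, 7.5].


(u x v)_1 = sum_{j,k} epsilon_{1jk} u_j v_k. Only permutations of (1,2,3) contribute; the two non-zero terms are:
eps_{123} u_2 v_3 = 1 * 1.2 * 7.5 = 9
eps_{132} u_3 v_2 = -1 * -3.3 * -4.2 = -13.86
(u x v)_1 = -4.86

-4.86


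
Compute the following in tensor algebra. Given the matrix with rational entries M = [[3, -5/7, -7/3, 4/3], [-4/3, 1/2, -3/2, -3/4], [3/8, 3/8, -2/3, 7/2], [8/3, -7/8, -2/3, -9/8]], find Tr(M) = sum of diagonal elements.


The trace is the sum of diagonal entries.
Diagonal: M[1,1] = 3, M[2,2] = 1/2, M[3,3] = -2/3, M[4,4] = -9/8
Tr(M) = 3 + 1/2 + -2/3 + -9/8
Computing step by step:
After adding M[1,1]: 3
After adding M[2,2]: 7/2
After adding M[3,3]: 17/6
After adding M[4,4]: 41/24
Tr(M) = 41/24

41/24


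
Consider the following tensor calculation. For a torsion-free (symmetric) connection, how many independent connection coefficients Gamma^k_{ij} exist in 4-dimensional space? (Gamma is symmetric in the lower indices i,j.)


Christoffel symbols Gamma^k_{ij} are symmetric in i,j, so there are d * d(d+1)/2 independent symbols.
d = 4
d(d+1)/2 = 4 * 5 / 2 = 10
Total = 4 * 10 = 40

40


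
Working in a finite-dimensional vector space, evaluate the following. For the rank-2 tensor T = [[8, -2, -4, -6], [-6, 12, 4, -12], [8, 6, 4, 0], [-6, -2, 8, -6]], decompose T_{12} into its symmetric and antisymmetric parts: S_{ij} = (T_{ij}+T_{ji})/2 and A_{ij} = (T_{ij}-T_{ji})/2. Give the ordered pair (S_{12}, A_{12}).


T_{12} = -2
T_{21} = -6
S_{12} = (-2 + -6)/2 = -8/2 = -4
A_{12} = (-2 - -6)/2 = 4/2 = 2
Check: S + A = -4 + 2 = -2 = T_{12}.

(-4, 2)


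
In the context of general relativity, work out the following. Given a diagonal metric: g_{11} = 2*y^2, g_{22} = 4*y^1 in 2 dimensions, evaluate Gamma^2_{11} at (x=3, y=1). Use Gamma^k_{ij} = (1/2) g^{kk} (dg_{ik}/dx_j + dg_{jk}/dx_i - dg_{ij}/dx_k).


For a diagonal metric, Gamma^k_{ij} = (1/2) g^{kk} (dg_{ik}/dx_j + dg_{jk}/dx_i - dg_{ij}/dx_k).
The metric is diagonal, so g_{ab} = 0 for a != b.
At the given point: g_{11} = 2, g_{22} = 4
g^{22} = 1/4
dg_{12}/dx_1 = 0 (off-diagonal)
dg_{12}/dx_1 = 0 (off-diagonal)
dg_{11}/dx_2 = dg_{11}/dx_2 = 4
Numerator = 0 + 0 - 4 = -4
Gamma^2_{11} = -4 / (2 * 4) = -1/2

-1/2


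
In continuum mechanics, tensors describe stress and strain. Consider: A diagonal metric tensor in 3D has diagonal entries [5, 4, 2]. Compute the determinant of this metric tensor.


For a diagonal metric, the determinant is the product of diagonal entries.
Diagonal entries: 5, 4, 2
det(g) = 5 * 4 * 2 = 40

40


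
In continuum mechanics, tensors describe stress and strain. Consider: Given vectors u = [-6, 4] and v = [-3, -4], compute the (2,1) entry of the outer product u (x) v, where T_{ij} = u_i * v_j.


The outer product entry T_{ij} = u_i * v_j.
We need i=2, j=1.
u_2 = 4, v_1 = -3
T_{2,1} = 4 * -3 = -12

-12


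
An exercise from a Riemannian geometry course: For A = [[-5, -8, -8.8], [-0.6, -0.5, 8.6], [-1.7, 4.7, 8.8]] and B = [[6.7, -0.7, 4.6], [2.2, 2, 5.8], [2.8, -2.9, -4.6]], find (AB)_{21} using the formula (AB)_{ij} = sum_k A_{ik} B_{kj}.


(AB)_{ij} = sum_k A_{ik} B_{kj}.
For i=2, j=1:
A_{21} * B_{11} = -0.6 * 6.7 = -4.02
A_{22} * B_{21} = -0.5 * 2.2 = -1.1
A_{23} * B_{31} = 8.6 * 2.8 = 24.08
Sum = -4.02 + -1.1 + 24.08 = 18.96

18.96


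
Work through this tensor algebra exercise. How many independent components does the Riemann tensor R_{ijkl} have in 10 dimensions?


The Riemann tensor in d dimensions has d^2(d^2 - 1)/12 independent components.
d = 10, so d^2 = 100
d^2 - 1 = 99
d^2(d^2 - 1) = 100 * 99 = 9900
Divide by 12: 9900 / 12 = 825

825


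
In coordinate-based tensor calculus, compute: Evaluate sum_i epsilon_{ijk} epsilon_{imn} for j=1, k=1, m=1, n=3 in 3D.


Using the identity: epsilon_{ijk} epsilon_{imn} = delta_{jm} delta_{kn} - delta_{jn} delta_{km}.
delta_{11} = 1
delta_{13} = 0
delta_{13} = 0
delta_{11} = 1
Result = 1 * 0 - 0 * 1 = 0 - 0 = 0

0


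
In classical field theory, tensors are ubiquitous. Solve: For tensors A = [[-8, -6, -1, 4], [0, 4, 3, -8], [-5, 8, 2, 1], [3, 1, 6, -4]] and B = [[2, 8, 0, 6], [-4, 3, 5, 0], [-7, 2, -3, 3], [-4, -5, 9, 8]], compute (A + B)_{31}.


Tensor addition is component-wise: (A + B)_{ij} = A_{ij} + B_{ij}.
A_{31} = -5
B_{31} = -7
(A + B)_{31} = -5 + -7 = -12

-12


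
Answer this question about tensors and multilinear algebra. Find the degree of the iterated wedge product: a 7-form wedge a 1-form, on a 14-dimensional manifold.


The degree of a wedge product is the sum of the degrees of the individual forms.
Degrees: 7, 1
Total degree = 7 + 1 = 8

8


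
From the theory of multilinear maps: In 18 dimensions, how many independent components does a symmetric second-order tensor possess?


A symmetric rank-2 tensor in d dimensions has d(d+1)/2 independent components.
d = 18
d(d+1)/2 = 18 * 19 / 2 = 342 / 2 = 171

171


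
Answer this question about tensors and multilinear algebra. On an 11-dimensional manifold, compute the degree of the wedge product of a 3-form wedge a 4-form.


The degree of a wedge product is the sum of the degrees of the individual forms.
Degrees: 3, 4
Total degree = 3 + 4 = 7

7


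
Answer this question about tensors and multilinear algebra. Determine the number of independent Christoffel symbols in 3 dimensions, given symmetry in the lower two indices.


Christoffel symbols Gamma^k_{ij} are symmetric in i,j, so there are d * d(d+1)/2 independent symbols.
d = 3
d(d+1)/2 = 3 * 4 / 2 = 6
Total = 3 * 6 = 18

18


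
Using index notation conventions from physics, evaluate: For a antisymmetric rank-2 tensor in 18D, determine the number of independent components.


A antisymmetric rank-2 tensor in d dimensions has d(d-1)/2 independent components.
d = 18
d(d-1)/2 = 18 * 17 / 2 = 306 / 2 = 153

153


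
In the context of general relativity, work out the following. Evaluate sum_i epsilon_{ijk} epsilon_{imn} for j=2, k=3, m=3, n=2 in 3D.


Using the identity: epsilon_{ijk} epsilon_{imn} = delta_{jm} delta_{kn} - delta_{jn} delta_{km}.
delta_{23} = 0
delta_{32} = 0
delta_{22} = 1
delta_{33} = 1
Result = 0 * 0 - 1 * 1 = 0 - 1 = -1

-1


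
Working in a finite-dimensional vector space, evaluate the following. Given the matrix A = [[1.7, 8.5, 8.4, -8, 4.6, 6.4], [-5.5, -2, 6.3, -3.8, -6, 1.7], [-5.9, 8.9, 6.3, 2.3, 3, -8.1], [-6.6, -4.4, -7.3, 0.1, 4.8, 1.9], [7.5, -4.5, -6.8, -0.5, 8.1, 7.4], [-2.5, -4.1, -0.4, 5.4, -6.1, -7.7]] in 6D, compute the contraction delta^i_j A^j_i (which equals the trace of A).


The contraction (trace) of a rank-2 tensor is the sum of its diagonal elements.
Diagonal entries: A[1,1] = 1.7, A[2,2] = -2, A[3,3] = 6.3, A[4,4] = 0.1, A[5,5] = 8.1, A[6,6] = -7.7
Tr(A) = 1.7 + -2 + 6.3 + 0.1 + 8.1 + -7.7 = 6.5

6.5


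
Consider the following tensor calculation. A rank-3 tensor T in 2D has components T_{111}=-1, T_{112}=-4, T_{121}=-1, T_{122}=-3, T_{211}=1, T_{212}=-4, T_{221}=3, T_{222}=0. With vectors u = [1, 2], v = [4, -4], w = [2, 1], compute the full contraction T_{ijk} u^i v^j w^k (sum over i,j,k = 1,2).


S = sum over i,j,k of T_{ijk} u_i v_j w_k. Expanding all 8 terms:
T_{111}*u_1*v_1*w_1 = -1*1*4*2 = -8  (running total: -8)
T_{112}*u_1*v_1*w_2 = -4*1*4*1 = -16  (running total: -24)
T_{121}*u_1*v_2*w_1 = -1*1*-4*2 = 8  (running total: -16)
T_{122}*u_1*v_2*w_2 = -3*1*-4*1 = 12  (running total: -4)
T_{211}*u_2*v_1*w_1 = 1*2*4*2 = 16  (running total: 12)
T_{212}*u_2*v_1*w_2 = -4*2*4*1 = -32  (running total: -20)
T_{221}*u_2*v_2*w_1 = 3*2*-4*2 = -48  (running total: -68)
T_{222}*u_2*v_2*w_2 = 0*2*-4*1 = 0  (running total: -68)
S = -68

-68


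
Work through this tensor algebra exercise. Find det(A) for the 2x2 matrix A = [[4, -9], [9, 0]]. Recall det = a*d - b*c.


For a 2x2 matrix [[a, b], [c, d]], det = a*d - b*c.
a = 4, b = -9, c = 9, d = 0
a*d = 4 * 0 = 0
b*c = -9 * 9 = -81
det = 0 - -81 = 81

81


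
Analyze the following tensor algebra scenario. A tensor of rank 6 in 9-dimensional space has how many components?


The number of components of a rank-r tensor in d dimensions is d^r.
Here d = 9 and r = 6.
9^6 = 531441

531441


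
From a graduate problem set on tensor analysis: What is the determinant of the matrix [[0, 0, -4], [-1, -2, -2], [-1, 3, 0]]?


Expanding along the first row, det(A) = a11*M_11 - a12*M_12 + a13*M_13, where M_1j is the (1,j) minor.
Minor M_11 = -2*0 - -2*3 = 6
Minor M_12 = -1*0 - -2*-1 = -2
Minor M_13 = -1*3 - -2*-1 = -5
det = 0*(6) - 0*(-2) + -4*(-5)
    = 0 - 0 + 20
    = 20

20


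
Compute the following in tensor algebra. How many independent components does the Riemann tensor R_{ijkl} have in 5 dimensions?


The Riemann tensor in d dimensions has d^2(d^2 - 1)/12 independent components.
d = 5, so d^2 = 25
d^2 - 1 = 24
d^2(d^2 - 1) = 25 * 24 = 600
Divide by 12: 600 / 12 = 50

50


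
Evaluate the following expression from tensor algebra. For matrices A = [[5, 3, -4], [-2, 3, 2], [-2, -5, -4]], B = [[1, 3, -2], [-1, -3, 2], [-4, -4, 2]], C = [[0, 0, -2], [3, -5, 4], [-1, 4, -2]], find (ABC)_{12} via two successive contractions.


(ABC)_{12} = sum_m (AB)_{1m} C_{m2}. First compute row 1 of AB.
(AB)_{11} = 5*1 + 3*-1 + -4*-4 = 18
(AB)_{12} = 5*3 + 3*-3 + -4*-4 = 22
(AB)_{13} = 5*-2 + 3*2 + -4*2 = -12
Now contract with column 2 of C:
(AB)_{11} * C_{12} = 18 * 0 = 0
(AB)_{12} * C_{22} = 22 * -5 = -110
(AB)_{13} * C_{32} = -12 * 4 = -48
(ABC)_{12} = 0 + -110 + -48 = -158

-158


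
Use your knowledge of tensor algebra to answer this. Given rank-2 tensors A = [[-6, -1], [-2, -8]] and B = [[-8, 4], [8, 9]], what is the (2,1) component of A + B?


Tensor addition is component-wise: (A + B)_{ij} = A_{ij} + B_{ij}.
A_{21} = -2
B_{21} = 8
(A + B)_{21} = -2 + 8 = 6

6


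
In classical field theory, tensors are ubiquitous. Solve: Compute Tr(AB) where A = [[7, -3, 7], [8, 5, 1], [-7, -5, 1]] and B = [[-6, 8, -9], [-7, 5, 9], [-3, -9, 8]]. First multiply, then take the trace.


Tr(AB) = sum_i (AB)_{ii} where (AB)_{ii} = sum_k A_{ik} B_{ki}.
(AB)_{11} = 7*-6 + -3*-7 + 7*-3 = -42
(AB)_{22} = 8*8 + 5*5 + 1*-9 = 80
(AB)_{33} = -7*-9 + -5*9 + 1*8 = 26
Tr(AB) = -42 + 80 + 26 = 64

64


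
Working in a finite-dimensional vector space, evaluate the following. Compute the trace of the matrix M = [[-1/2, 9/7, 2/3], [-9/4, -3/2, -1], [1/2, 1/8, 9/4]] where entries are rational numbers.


The trace is the sum of diagonal entries.
Diagonal: M[1,1] = -1/2, M[2,2] = -3/2, M[3,3] = 9/4
Tr(M) = -1/2 + -3/2 + 9/4
Computing step by step:
After adding M[1,1]: -1/2
After adding M[2,2]: -2
After adding M[3,3]: 1/4
Tr(M) = 1/4

1/4


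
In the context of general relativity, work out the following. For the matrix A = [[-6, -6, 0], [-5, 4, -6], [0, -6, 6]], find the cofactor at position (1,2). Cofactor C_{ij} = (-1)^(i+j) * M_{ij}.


To find cofactor C_{12}, delete row 1 and column 2.
The resulting 2x2 submatrix is: [[-5, -6], [0, 6]]
Minor M_{12} = -5*6 - -6*0
  = -30 - 0 = -30
Sign = (-1)^(1+2) = (-1)^3 = -1
Cofactor C_{12} = -1 * -30 = 30

30


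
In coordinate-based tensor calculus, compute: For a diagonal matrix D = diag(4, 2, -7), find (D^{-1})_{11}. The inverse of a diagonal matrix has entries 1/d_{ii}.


For a diagonal matrix, the inverse has entries (D^{-1})_{ii} = 1/d_{ii}.
The diagonal entries are: d_{11} = 4, d_{22} = 2, d_{33} = -7
We need (D^{-1})_{11} = 1/d_{11} = 1/4 = 1/4

1/4


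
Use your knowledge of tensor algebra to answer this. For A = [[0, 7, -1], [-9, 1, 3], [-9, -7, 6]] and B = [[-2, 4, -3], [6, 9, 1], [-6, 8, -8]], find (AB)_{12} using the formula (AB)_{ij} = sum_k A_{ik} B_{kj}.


(AB)_{ij} = sum_k A_{ik} B_{kj}.
For i=1, j=2:
A_{11} * B_{12} = 0 * 4 = 0
A_{12} * B_{22} = 7 * 9 = 63
A_{13} * B_{32} = -1 * 8 = -8
Sum = 0 + 63 + -8 = 55

55


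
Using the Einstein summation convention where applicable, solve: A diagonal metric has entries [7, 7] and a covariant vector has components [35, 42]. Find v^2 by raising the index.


To raise an index with a diagonal metric: v^i = v_i / g_{ii}.
For index 2: v_2 = 42, g_{22} = 7
v^2 = 42 / 7 = 6

6


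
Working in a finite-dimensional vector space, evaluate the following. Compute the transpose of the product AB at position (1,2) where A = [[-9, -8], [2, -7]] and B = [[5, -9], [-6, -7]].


(AB)^T_{ij} = (AB)_{ji} = sum_k A_{jk} B_{ki}.
For i=1, j=2 we need (AB)_{21}:
A_{21} * B_{11} = 2 * 5 = 10
A_{22} * B_{21} = -7 * -6 = 42
Sum = 10 + 42 = 52

52


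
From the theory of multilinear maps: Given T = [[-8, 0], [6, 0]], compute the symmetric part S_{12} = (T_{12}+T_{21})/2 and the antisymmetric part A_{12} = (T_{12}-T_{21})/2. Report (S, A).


T_{12} = 0
T_{21} = 6
S_{12} = (0 + 6)/2 = 6/2 = 3
A_{12} = (0 - 6)/2 = -6/2 = -3
Check: S + A = 3 + -3 = 0 = T_{12}.

(3, -3)


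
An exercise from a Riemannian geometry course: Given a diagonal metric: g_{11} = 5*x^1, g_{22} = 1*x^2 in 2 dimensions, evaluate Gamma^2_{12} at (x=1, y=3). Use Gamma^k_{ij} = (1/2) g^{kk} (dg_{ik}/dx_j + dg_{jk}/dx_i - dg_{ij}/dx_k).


For a diagonal metric, Gamma^k_{ij} = (1/2) g^{kk} (dg_{ik}/dx_j + dg_{jk}/dx_i - dg_{ij}/dx_k).
The metric is diagonal, so g_{ab} = 0 for a != b.
At the given point: g_{11} = 5, g_{22} = 1
g^{22} = 1/1
dg_{12}/dx_2 = 0 (off-diagonal)
dg_{22}/dx_1 = dg_{22}/dx_1 = 2
dg_{12}/dx_2 = 0 (off-diagonal)
Numerator = 0 + 2 - 0 = 2
Gamma^2_{12} = 2 / (2 * 1) = 1

1


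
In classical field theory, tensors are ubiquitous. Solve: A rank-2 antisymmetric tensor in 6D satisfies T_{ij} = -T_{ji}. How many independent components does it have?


An antisymmetric rank-2 tensor satisfies A_{ij} = -A_{ji}, so diagonal entries are zero.
The independent components are the upper-triangular entries: C(n, 2) = n(n-1)/2.
n = 6
C(6, 2) = 6 * 5 / 2 = 30 / 2 = 15

15


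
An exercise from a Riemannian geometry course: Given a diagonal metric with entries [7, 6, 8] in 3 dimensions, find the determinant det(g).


For a diagonal metric, the determinant is the product of diagonal entries.
Diagonal entries: 7, 6, 8
det(g) = 7 * 6 * 8 = 336

336


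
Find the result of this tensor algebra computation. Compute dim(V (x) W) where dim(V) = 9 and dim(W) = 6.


The dimension of a tensor product is the product of dimensions.
dim(V) = 9, dim(W) = 6
dim(V (x) W) = 9 * 6 = 54

54


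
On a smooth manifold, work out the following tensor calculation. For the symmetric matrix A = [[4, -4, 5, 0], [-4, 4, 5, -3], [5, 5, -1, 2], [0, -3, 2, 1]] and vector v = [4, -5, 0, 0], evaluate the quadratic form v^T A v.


First compute Av:
(Av)_1 = 4*4 + -4*-5 + 5*0 + 0*0 = 36
(Av)_2 = -4*4 + 4*-5 + 5*0 + -3*0 = -36
(Av)_3 = 5*4 + 5*-5 + -1*0 + 2*0 = -5
(Av)_4 = 0*4 + -3*-5 + 2*0 + 1*0 = 15
Av = [36, -36, -5, 15]
Then v^T (Av) = 4*36 + -5*-36 + 0*-5 + 0*15
= 144 + 180 + 0 + 0 = 324

324


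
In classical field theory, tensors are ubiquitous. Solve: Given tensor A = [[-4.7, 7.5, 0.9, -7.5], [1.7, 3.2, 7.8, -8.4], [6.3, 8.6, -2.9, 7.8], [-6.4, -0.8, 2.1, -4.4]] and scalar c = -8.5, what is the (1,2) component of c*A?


Scalar multiplication: (cA)_{ij} = c * A_{ij}.
c = -8.5
A_{12} = 7.5
(cA)_{12} = -8.5 * 7.5 = -63.75

-63.75


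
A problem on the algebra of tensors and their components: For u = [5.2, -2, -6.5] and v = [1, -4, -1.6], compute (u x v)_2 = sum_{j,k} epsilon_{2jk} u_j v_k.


(u x v)_2 = sum_{j,k} epsilon_{2jk} u_j v_k. Only permutations of (1,2,3) contribute; the two non-zero terms are:
eps_{213} u_1 v_3 = -1 * 5.2 * -1.6 = 8.32
eps_{231} u_3 v_1 = 1 * -6.5 * 1 = -6.5
(u x v)_2 = 1.82

1.82


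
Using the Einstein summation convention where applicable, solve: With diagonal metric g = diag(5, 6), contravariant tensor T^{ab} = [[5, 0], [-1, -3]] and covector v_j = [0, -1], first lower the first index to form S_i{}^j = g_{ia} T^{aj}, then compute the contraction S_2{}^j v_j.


Step 1: lower the first index. For a diagonal metric, g_{ia} T^{aj} = g_{ii} T^{ij} (no sum on i).
g_{22} = 6
S_2{}^1 = 6 * T^{21} = 6 * -1 = -6
S_2{}^2 = 6 * T^{22} = 6 * -3 = -18
Step 2: contract S_2{}^j with v_j.
S_2{}^1 * v_1 = -6 * 0 = 0
S_2{}^2 * v_2 = -18 * -1 = 18
Result = 0 + 18 = 18

18


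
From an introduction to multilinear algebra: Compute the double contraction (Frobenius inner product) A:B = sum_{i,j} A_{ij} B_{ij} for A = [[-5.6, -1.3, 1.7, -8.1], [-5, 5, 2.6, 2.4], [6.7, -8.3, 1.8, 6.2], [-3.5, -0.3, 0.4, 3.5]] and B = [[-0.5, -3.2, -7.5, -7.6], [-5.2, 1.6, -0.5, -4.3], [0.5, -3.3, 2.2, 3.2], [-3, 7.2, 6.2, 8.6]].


A:B = sum over all i,j of A_{ij} * B_{ij}.
Row 1: -5.6*-0.5=2.8, -1.3*-3.2=4.16, 1.7*-7.5=-12.75, -8.1*-7.6=61.56 => row sum = 55.77
Row 2: -5*-5.2=26, 5*1.6=8, 2.6*-0.5=-1.3, 2.4*-4.3=-10.32 => row sum = 22.38
Row 3: 6.7*0.5=3.35, -8.3*-3.3=27.39, 1.8*2.2=3.96, 6.2*3.2=19.84 => row sum = 54.54
Row 4: -3.5*-3=10.5, -0.3*7.2=-2.16, 0.4*6.2=2.48, 3.5*8.6=30.1 => row sum = 40.92
Total = 55.77 + 22.38 + 54.54 + 40.92 = 173.61

173.61


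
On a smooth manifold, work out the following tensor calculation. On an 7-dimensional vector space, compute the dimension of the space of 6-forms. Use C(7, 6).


The dimension of the space of p-forms on an n-dimensional space is C(n, p).
n = 7, p = 6
C(7, 6) = 7! / (6! * 1!) = 7

7


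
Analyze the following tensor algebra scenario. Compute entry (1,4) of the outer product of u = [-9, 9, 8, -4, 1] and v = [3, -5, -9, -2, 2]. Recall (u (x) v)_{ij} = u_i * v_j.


The outer product entry T_{ij} = u_i * v_j.
We need i=1, j=4.
u_1 = -9, v_4 = -2
T_{1,4} = -9 * -2 = 18

18


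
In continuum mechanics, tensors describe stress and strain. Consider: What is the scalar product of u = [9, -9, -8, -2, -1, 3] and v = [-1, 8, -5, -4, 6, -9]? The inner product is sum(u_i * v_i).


The inner product u . v = sum of u_i * v_i.
Term-by-term: 9 * -1, -9 * 8, -8 * -5, -2 * -4, -1 * 6, 3 * -9
Products: -9, -72, 40, 8, -6, -27
Sum = -9 + -72 + 40 + 8 + -6 + -27 = -66

-66


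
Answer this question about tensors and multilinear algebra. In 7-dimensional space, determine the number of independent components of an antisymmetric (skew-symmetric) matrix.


An antisymmetric rank-2 tensor satisfies A_{ij} = -A_{ji}, so diagonal entries are zero.
The independent components are the upper-triangular entries: C(n, 2) = n(n-1)/2.
n = 7
C(7, 2) = 7 * 6 / 2 = 42 / 2 = 21

21


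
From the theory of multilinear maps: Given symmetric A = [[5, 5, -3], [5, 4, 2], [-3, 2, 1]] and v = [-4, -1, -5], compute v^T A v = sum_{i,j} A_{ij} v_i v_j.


First compute Av:
(Av)_1 = 5*-4 + 5*-1 + -3*-5 = -10
(Av)_2 = 5*-4 + 4*-1 + 2*-5 = -34
(Av)_3 = -3*-4 + 2*-1 + 1*-5 = 5
Av = [-10, -34, 5]
Then v^T (Av) = -4*-10 + -1*-34 + -5*5
= 40 + 34 + -25 = 49

49


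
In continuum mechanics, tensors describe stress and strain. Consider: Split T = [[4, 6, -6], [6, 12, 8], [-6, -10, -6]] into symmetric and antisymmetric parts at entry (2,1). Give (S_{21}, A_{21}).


T_{21} = 6
T_{12} = 6
S_{21} = (6 + 6)/2 = 12/2 = 6
A_{21} = (6 - 6)/2 = 0/2 = 0
Check: S + A = 6 + 0 = 6 = T_{21}.

(6, 0)


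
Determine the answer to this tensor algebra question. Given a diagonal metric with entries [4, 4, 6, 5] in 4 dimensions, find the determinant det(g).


For a diagonal metric, the determinant is the product of diagonal entries.
Diagonal entries: 4, 4, 6, 5
det(g) = 4 * 4 * 6 * 5 = 480

480


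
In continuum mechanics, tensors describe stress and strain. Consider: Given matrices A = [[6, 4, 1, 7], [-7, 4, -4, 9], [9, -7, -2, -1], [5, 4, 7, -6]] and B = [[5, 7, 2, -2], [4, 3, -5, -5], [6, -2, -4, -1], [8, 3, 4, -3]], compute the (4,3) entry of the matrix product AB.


(AB)_{ij} = sum_k A_{ik} B_{kj}.
For i=4, j=3:
A_{41} * B_{13} = 5 * 2 = 10
A_{42} * B_{23} = 4 * -5 = -20
A_{43} * B_{33} = 7 * -4 = -28
A_{44} * B_{43} = -6 * 4 = -24
Sum = 10 + -20 + -28 + -24 = -62

-62


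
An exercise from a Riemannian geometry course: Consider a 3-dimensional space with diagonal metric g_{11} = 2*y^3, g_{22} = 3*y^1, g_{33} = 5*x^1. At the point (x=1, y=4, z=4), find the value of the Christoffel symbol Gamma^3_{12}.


For a diagonal metric, Gamma^k_{ij} = (1/2) g^{kk} (dg_{ik}/dx_j + dg_{jk}/dx_i - dg_{ij}/dx_k).
The metric is diagonal, so g_{ab} = 0 for a != b.
At the given point: g_{11} = 128, g_{22} = 12, g_{33} = 5
g^{33} = 1/5
dg_{13}/dx_2 = 0 (off-diagonal)
dg_{23}/dx_1 = 0 (off-diagonal)
dg_{12}/dx_3 = 0 (off-diagonal)
Numerator = 0 + 0 - 0 = 0
Gamma^3_{12} = 0 / (2 * 5) = 0

0


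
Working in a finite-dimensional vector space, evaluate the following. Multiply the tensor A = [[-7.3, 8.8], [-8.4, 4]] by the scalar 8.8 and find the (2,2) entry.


Scalar multiplication: (cA)_{ij} = c * A_{ij}.
c = 8.8
A_{22} = 4
(cA)_{22} = 8.8 * 4 = 35.2

35.2


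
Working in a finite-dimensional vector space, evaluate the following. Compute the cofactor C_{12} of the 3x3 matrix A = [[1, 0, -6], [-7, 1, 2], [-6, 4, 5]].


To find cofactor C_{12}, delete row 1 and column 2.
The resulting 2x2 submatrix is: [[-7, 2], [-6, 5]]
Minor M_{12} = -7*5 - 2*-6
  = -35 - -12 = -23
Sign = (-1)^(1+2) = (-1)^3 = -1
Cofactor C_{12} = -1 * -23 = 23

23


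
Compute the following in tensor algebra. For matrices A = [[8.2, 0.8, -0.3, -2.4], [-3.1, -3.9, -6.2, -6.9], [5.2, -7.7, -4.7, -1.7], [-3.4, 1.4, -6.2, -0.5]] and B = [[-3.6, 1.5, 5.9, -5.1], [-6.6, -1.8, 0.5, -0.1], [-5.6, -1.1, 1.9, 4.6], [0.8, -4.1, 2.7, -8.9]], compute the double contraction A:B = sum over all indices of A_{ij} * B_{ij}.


A:B = sum over all i,j of A_{ij} * B_{ij}.
Row 1: 8.2*-3.6=-29.52, 0.8*1.5=1.2, -0.3*5.9=-1.77, -2.4*-5.1=12.24 => row sum = -17.85
Row 2: -3.1*-6.6=20.46, -3.9*-1.8=7.02, -6.2*0.5=-3.1, -6.9*-0.1=0.69 => row sum = 25.07
Row 3: 5.2*-5.6=-29.12, -7.7*-1.1=8.47, -4.7*1.9=-8.93, -1.7*4.6=-7.82 => row sum = -37.4
Row 4: -3.4*0.8=-2.72, 1.4*-4.1=-5.74, -6.2*2.7=-16.74, -0.5*-8.9=4.45 => row sum = -20.75
Total = -17.85 + 25.07 + -37.4 + -20.75 = -50.93

-50.93


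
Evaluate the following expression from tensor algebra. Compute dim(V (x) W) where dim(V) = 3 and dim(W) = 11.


The dimension of a tensor product is the product of dimensions.
dim(V) = 3, dim(W) = 11
dim(V (x) W) = 3 * 11 = 33

33


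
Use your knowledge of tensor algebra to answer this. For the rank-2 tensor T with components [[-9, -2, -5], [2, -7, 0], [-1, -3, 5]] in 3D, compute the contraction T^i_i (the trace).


The contraction (trace) of a rank-2 tensor is the sum of its diagonal elements.
Diagonal entries: A[1,1] = -9, A[2,2] = -7, A[3,3] = 5
Tr(A) = -9 + -7 + 5 = -11

-11


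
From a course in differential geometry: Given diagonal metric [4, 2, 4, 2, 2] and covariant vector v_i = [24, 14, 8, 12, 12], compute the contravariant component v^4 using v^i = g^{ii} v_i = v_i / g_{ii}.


To raise an index with a diagonal metric: v^i = v_i / g_{ii}.
For index 4: v_4 = 12, g_{44} = 2
v^4 = 12 / 2 = 6

6


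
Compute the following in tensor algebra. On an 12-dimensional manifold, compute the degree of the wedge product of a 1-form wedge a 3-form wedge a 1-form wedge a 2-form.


The degree of a wedge product is the sum of the degrees of the individual forms.
Degrees: 1, 3, 1, 2
Total degree = 1 + 3 + 1 + 2 = 7

7


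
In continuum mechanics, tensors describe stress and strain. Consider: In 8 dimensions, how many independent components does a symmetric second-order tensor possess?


A symmetric rank-2 tensor in d dimensions has d(d+1)/2 independent components.
d = 8
d(d+1)/2 = 8 * 9 / 2 = 72 / 2 = 36

36


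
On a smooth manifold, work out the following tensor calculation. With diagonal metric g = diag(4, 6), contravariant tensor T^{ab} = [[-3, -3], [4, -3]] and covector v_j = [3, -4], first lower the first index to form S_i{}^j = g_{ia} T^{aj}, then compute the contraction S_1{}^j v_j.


Step 1: lower the first index. For a diagonal metric, g_{ia} T^{aj} = g_{ii} T^{ij} (no sum on i).
g_{11} = 4
S_1{}^1 = 4 * T^{11} = 4 * -3 = -12
S_1{}^2 = 4 * T^{12} = 4 * -3 = -12
Step 2: contract S_1{}^j with v_j.
S_1{}^1 * v_1 = -12 * 3 = -36
S_1{}^2 * v_2 = -12 * -4 = 48
Result = -36 + 48 = 12

12


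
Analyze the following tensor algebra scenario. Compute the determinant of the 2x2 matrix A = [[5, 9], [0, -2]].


For a 2x2 matrix [[a, b], [c, d]], det = a*d - b*c.
a = 5, b = 9, c = 0, d = -2
a*d = 5 * -2 = -10
b*c = 9 * 0 = 0
det = -10 - 0 = -10

-10


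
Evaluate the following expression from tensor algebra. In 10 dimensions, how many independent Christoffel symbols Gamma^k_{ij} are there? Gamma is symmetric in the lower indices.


Christoffel symbols Gamma^k_{ij} are symmetric in i,j, so there are d * d(d+1)/2 independent symbols.
d = 10
d(d+1)/2 = 10 * 11 / 2 = 55
Total = 10 * 55 = 550

550


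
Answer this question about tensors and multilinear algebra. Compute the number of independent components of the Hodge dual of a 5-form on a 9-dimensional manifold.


The Hodge dual of a p-form on an n-dimensional manifold is an (n-p)-form.
n = 9, p = 5, so dual degree = 9 - 5 = 4
The number of components is C(n, n-p) = C(9, 4) = 126

126


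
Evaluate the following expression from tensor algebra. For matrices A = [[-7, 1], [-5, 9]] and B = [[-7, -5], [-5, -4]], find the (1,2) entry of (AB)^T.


(AB)^T_{ij} = (AB)_{ji} = sum_k A_{jk} B_{ki}.
For i=1, j=2 we need (AB)_{21}:
A_{21} * B_{11} = -5 * -7 = 35
A_{22} * B_{21} = 9 * -5 = -45
Sum = 35 + -45 = -10

-10


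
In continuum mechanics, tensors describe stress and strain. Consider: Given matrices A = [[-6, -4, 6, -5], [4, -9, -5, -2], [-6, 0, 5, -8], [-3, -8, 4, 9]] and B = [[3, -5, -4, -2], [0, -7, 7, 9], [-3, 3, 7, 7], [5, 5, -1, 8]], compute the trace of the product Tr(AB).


Tr(AB) = sum_i (AB)_{ii} where (AB)_{ii} = sum_k A_{ik} B_{ki}.
(AB)_{11} = -6*3 + -4*0 + 6*-3 + -5*5 = -61
(AB)_{22} = 4*-5 + -9*-7 + -5*3 + -2*5 = 18
(AB)_{33} = -6*-4 + 0*7 + 5*7 + -8*-1 = 67
(AB)_{44} = -3*-2 + -8*9 + 4*7 + 9*8 = 34
Tr(AB) = -61 + 18 + 67 + 34 = 58

58


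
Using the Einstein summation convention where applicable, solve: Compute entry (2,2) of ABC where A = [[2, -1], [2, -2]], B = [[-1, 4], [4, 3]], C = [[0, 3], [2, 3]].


(ABC)_{22} = sum_m (AB)_{2m} C_{m2}. First compute row 2 of AB.
(AB)_{21} = 2*-1 + -2*4 = -10
(AB)_{22} = 2*4 + -2*3 = 2
Now contract with column 2 of C:
(AB)_{21} * C_{12} = -10 * 3 = -30
(AB)_{22} * C_{22} = 2 * 3 = 6
(ABC)_{22} = -30 + 6 = -24

-24


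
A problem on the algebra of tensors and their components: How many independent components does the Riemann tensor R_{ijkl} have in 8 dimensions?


The Riemann tensor in d dimensions has d^2(d^2 - 1)/12 independent components.
d = 8, so d^2 = 64
d^2 - 1 = 63
d^2(d^2 - 1) = 64 * 63 = 4032
Divide by 12: 4032 / 12 = 336

336


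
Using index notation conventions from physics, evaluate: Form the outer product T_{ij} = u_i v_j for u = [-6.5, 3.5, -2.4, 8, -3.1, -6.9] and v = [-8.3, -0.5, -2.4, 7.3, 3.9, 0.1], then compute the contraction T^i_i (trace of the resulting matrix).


The outer product gives T_{ij} = u_i v_j.
The trace (contraction) is Tr(T) = sum_i T_{ii} = sum_i u_i v_i.
Diagonal entries:
T_{11} = u_1 * v_1 = -6.5 * -8.3 = 53.95
T_{22} = u_2 * v_2 = 3.5 * -0.5 = -1.75
T_{33} = u_3 * v_3 = -2.4 * -2.4 = 5.76
T_{44} = u_4 * v_4 = 8 * 7.3 = 58.4
T_{55} = u_5 * v_5 = -3.1 * 3.9 = -12.09
T_{66} = u_6 * v_6 = -6.9 * 0.1 = -0.69
Tr(T) = 53.95 + -1.75 + 5.76 + 58.4 + -12.09 + -0.69 = 103.58

103.58


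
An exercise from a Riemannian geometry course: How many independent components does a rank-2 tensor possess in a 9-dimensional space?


The number of components of a rank-r tensor in d dimensions is d^r.
Here d = 9 and r = 2.
9^2 = 81

81


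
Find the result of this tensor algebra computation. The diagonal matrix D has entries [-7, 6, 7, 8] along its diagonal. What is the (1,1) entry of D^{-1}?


For a diagonal matrix, the inverse has entries (D^{-1})_{ii} = 1/d_{ii}.
The diagonal entries are: d_{11} = -7, d_{22} = 6, d_{33} = 7, d_{44} = 8
We need (D^{-1})_{11} = 1/d_{11} = 1/-7 = -1/7

-1/7


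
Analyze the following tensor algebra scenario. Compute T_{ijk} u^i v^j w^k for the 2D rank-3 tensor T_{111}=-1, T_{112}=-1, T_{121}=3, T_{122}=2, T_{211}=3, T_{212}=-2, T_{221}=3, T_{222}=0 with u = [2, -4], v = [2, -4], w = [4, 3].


S = sum over i,j,k of T_{ijk} u_i v_j w_k. Expanding all 8 terms:
T_{111}*u_1*v_1*w_1 = -1*2*2*4 = -16  (running total: -16)
T_{112}*u_1*v_1*w_2 = -1*2*2*3 = -12  (running total: -28)
T_{121}*u_1*v_2*w_1 = 3*2*-4*4 = -96  (running total: -124)
T_{122}*u_1*v_2*w_2 = 2*2*-4*3 = -48  (running total: -172)
T_{211}*u_2*v_1*w_1 = 3*-4*2*4 = -96  (running total: -268)
T_{212}*u_2*v_1*w_2 = -2*-4*2*3 = 48  (running total: -220)
T_{221}*u_2*v_2*w_1 = 3*-4*-4*4 = 192  (running total: -28)
T_{222}*u_2*v_2*w_2 = 0*-4*-4*3 = 0  (running total: -28)
S = -28

-28


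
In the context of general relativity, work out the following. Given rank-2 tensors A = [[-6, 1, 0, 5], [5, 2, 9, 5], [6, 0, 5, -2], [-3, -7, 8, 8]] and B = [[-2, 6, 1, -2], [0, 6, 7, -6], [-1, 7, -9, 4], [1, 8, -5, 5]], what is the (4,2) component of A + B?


Tensor addition is component-wise: (A + B)_{ij} = A_{ij} + B_{ij}.
A_{42} = -7
B_{42} = 8
(A + B)_{42} = -7 + 8 = 1

1


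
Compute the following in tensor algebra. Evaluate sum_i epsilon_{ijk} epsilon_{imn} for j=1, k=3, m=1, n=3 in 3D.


Using the identity: epsilon_{ijk} epsilon_{imn} = delta_{jm} delta_{kn} - delta_{jn} delta_{km}.
delta_{11} = 1
delta_{33} = 1
delta_{13} = 0
delta_{31} = 0
Result = 1 * 1 - 0 * 0 = 1 - 0 = 1

1


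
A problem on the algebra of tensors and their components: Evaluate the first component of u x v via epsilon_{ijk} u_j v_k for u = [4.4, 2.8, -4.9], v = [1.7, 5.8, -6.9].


(u x v)_1 = sum_{j,k} epsilon_{1jk} u_j v_k. Only permutations of (1,2,3) contribute; the two non-zero terms are:
eps_{123} u_2 v_3 = 1 * 2.8 * -6.9 = -19.32
eps_{132} u_3 v_2 = -1 * -4.9 * 5.8 = 28.42
(u x v)_1 = 9.1

9.1


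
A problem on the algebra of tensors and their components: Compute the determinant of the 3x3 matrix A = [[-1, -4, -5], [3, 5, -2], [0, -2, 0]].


Expanding along the first row, det(A) = a11*M_11 - a12*M_12 + a13*M_13, where M_1j is the (1,j) minor.
Minor M_11 = 5*0 - -2*-2 = -4
Minor M_12 = 3*0 - -2*0 = 0
Minor M_13 = 3*-2 - 5*0 = -6
det = -1*(-4) - -4*(0) + -5*(-6)
    = 4 - 0 + 30
    = 34

34


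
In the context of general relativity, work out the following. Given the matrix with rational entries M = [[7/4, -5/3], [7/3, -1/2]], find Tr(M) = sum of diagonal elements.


The trace is the sum of diagonal entries.
Diagonal: M[1,1] = 7/4, M[2,2] = -1/2
Tr(M) = 7/4 + -1/2
Computing step by step:
After adding M[1,1]: 7/4
After adding M[2,2]: 5/4
Tr(M) = 5/4

5/4


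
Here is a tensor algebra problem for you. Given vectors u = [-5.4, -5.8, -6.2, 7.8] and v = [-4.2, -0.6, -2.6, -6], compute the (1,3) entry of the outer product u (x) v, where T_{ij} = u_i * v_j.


The outer product entry T_{ij} = u_i * v_j.
We need i=1, j=3.
u_1 = -5.4, v_3 = -2.6
T_{1,3} = -5.4 * -2.6 = 14.04

14.04


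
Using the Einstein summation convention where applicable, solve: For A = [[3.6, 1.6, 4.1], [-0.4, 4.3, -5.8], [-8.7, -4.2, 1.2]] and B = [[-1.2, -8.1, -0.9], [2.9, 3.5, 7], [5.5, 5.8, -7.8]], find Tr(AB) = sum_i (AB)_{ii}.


Tr(AB) = sum_i (AB)_{ii} where (AB)_{ii} = sum_k A_{ik} B_{ki}.
(AB)_{11} = 3.6*-1.2 + 1.6*2.9 + 4.1*5.5 = 22.87
(AB)_{22} = -0.4*-8.1 + 4.3*3.5 + -5.8*5.8 = -15.35
(AB)_{33} = -8.7*-0.9 + -4.2*7 + 1.2*-7.8 = -30.93
Tr(AB) = 22.87 + -15.35 + -30.93 = -23.41

-23.41


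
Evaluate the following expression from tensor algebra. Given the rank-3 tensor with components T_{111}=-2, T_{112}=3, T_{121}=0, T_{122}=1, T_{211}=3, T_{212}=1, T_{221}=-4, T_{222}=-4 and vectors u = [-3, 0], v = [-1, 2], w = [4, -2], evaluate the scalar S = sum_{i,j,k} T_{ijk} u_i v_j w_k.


S = sum over i,j,k of T_{ijk} u_i v_j w_k. Expanding all 8 terms:
T_{111}*u_1*v_1*w_1 = -2*-3*-1*4 = -24  (running total: -24)
T_{112}*u_1*v_1*w_2 = 3*-3*-1*-2 = -18  (running total: -42)
T_{121}*u_1*v_2*w_1 = 0*-3*2*4 = 0  (running total: -42)
T_{122}*u_1*v_2*w_2 = 1*-3*2*-2 = 12  (running total: -30)
T_{211}*u_2*v_1*w_1 = 3*0*-1*4 = 0  (running total: -30)
T_{212}*u_2*v_1*w_2 = 1*0*-1*-2 = 0  (running total: -30)
T_{221}*u_2*v_2*w_1 = -4*0*2*4 = 0  (running total: -30)
T_{222}*u_2*v_2*w_2 = -4*0*2*-2 = 0  (running total: -30)
S = -30

-30


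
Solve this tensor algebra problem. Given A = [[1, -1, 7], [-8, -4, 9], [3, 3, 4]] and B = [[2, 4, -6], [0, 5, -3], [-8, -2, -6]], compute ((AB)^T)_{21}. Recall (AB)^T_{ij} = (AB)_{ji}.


(AB)^T_{ij} = (AB)_{ji} = sum_k A_{jk} B_{ki}.
For i=2, j=1 we need (AB)_{12}:
A_{11} * B_{12} = 1 * 4 = 4
A_{12} * B_{22} = -1 * 5 = -5
A_{13} * B_{32} = 7 * -2 = -14
Sum = 4 + -5 + -14 = -15

-15


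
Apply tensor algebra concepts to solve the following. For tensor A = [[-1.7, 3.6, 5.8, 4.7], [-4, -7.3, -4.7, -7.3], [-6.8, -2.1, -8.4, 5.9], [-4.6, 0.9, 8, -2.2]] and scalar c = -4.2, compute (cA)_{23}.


Scalar multiplication: (cA)_{ij} = c * A_{ij}.
c = -4.2
A_{23} = -4.7
(cA)_{23} = -4.2 * -4.7 = 19.74

19.74


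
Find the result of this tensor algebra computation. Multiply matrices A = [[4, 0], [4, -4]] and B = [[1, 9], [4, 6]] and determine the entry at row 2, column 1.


(AB)_{ij} = sum_k A_{ik} B_{kj}.
For i=2, j=1:
A_{21} * B_{11} = 4 * 1 = 4
A_{22} * B_{21} = -4 * 4 = -16
Sum = 4 + -16 = -12

-12


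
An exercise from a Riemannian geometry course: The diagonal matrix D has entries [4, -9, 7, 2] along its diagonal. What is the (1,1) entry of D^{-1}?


For a diagonal matrix, the inverse has entries (D^{-1})_{ii} = 1/d_{ii}.
The diagonal entries are: d_{11} = 4, d_{22} = -9, d_{33} = 7, d_{44} = 2
We need (D^{-1})_{11} = 1/d_{11} = 1/4 = 1/4

1/4


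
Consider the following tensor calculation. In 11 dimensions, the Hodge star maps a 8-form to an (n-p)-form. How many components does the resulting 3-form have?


The Hodge dual of a p-form on an n-dimensional manifold is an (n-p)-form.
n = 11, p = 8, so dual degree = 11 - 8 = 3
The number of components is C(n, n-p) = C(11, 3) = 165

165


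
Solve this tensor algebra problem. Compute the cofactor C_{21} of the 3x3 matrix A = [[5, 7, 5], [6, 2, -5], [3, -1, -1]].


To find cofactor C_{21}, delete row 2 and column 1.
The resulting 2x2 submatrix is: [[7, 5], [-1, -1]]
Minor M_{21} = 7*-1 - 5*-1
  = -7 - -5 = -2
Sign = (-1)^(2+1) = (-1)^3 = -1
Cofactor C_{21} = -1 * -2 = 2

2


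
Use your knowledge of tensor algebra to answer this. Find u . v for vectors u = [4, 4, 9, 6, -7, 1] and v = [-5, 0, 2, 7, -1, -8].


The inner product u . v = sum of u_i * v_i.
Term-by-term: 4 * -5, 4 * 0, 9 * 2, 6 * 7, -7 * -1, 1 * -8
Products: -20, 0, 18, 42, 7, -8
Sum = -20 + 0 + 18 + 42 + 7 + -8 = 39

39


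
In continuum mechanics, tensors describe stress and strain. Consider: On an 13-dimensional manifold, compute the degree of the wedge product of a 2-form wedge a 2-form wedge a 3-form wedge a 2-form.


The degree of a wedge product is the sum of the degrees of the individual forms.
Degrees: 2, 2, 3, 2
Total degree = 2 + 2 + 3 + 2 = 9

9


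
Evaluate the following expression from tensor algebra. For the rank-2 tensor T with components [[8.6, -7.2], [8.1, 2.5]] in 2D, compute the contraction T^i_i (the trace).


The contraction (trace) of a rank-2 tensor is the sum of its diagonal elements.
Diagonal entries: A[1,1] = 8.6, A[2,2] = 2.5
Tr(A) = 8.6 + 2.5 = 11.1

11.1


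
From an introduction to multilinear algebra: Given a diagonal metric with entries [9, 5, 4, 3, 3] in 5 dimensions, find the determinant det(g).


For a diagonal metric, the determinant is the product of diagonal entries.
Diagonal entries: 9, 5, 4, 3, 3
det(g) = 9 * 5 * 4 * 3 * 3 = 1620

1620
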